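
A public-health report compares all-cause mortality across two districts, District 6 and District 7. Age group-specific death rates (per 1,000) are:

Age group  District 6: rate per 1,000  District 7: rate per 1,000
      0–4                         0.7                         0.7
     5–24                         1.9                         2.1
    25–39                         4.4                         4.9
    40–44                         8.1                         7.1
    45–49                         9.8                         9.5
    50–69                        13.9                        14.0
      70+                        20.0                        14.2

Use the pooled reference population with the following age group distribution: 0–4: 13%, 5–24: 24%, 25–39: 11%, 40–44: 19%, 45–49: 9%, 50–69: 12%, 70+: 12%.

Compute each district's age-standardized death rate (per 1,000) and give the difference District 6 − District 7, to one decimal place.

Standard weights: 0.13, 0.24, 0.11, 0.19, 0.09, 0.12, 0.12.
District 6: 0.1300×0.7 + 0.2400×1.9 + 0.1100×4.4 + 0.1900×8.1 + 0.0900×9.8 + 0.1200×13.9 + 0.1200×20.0 = 7.5200 per 1,000.
District 7: 0.1300×0.7 + 0.2400×2.1 + 0.1100×4.9 + 0.1900×7.1 + 0.0900×9.5 + 0.1200×14.0 + 0.1200×14.2 = 6.7220 per 1,000.
Difference = 7.5200 − 6.7220 = 0.7980.

0.8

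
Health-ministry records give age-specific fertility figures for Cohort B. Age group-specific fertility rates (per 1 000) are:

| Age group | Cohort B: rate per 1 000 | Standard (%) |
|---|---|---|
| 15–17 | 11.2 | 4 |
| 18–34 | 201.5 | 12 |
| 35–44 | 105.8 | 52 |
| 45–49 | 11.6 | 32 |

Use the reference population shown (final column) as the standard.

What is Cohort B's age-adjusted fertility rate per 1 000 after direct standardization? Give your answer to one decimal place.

83.4

Standard weights: 0.04, 0.12, 0.52, 0.32.
Standardized rate: 0.0400×11.2 + 0.1200×201.5 + 0.5200×105.8 + 0.3200×11.6 = 83.3560 per 1 000.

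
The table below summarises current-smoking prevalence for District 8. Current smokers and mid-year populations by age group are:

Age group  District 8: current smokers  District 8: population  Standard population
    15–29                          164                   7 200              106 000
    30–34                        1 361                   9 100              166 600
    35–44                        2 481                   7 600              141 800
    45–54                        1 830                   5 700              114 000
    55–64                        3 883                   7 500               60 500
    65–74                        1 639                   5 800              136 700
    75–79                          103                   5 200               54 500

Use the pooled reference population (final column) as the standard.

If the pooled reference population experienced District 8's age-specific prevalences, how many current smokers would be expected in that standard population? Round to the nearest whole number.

Age-specific rates per 1 000 for District 8: 22.778, 149.560, 326.447, 321.053, 517.733, 282.586, 19.808.
Expected current smokers = Σ (standard pop × age-specific rate ÷ 1 000)
= 106 000×22.778/1 000 + 166 600×149.560/1 000 + 141 800×326.447/1 000 + 114 000×321.053/1 000 + 60 500×517.733/1 000 + 136 700×282.586/1 000 + 54 500×19.808/1 000
= 2414.44 + 24916.77 + 46290.24 + 36600.00 + 31322.87 + 38629.53 + 1079.52 = 181253.37.

181253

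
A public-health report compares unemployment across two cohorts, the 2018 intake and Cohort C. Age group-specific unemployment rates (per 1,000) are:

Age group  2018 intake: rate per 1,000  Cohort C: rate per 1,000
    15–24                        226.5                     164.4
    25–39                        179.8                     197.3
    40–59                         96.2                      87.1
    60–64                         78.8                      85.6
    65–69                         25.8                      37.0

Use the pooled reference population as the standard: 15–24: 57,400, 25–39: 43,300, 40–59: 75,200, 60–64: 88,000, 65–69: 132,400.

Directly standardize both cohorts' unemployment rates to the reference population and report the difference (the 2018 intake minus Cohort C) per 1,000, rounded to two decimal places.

Standard total = 396,300; weights = 0.1448, 0.1093, 0.1898, 0.2221, 0.3341.
The 2018 intake: 0.1448×226.5 + 0.1093×179.8 + 0.1898×96.2 + 0.2221×78.8 + 0.3341×25.8 = 96.8231 per 1,000.
Cohort C: 0.1448×164.4 + 0.1093×197.3 + 0.1898×87.1 + 0.2221×85.6 + 0.3341×37.0 = 93.2656 per 1,000.
Difference = 96.8231 − 93.2656 = 3.5575.

3.56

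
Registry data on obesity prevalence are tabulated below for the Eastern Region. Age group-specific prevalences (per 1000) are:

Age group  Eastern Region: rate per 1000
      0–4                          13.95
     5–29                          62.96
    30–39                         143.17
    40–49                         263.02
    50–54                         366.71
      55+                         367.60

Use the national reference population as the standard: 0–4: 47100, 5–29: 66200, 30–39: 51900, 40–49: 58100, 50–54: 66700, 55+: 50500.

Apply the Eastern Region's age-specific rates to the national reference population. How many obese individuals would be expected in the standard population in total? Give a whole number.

70560

Expected obese individuals = Σ (standard pop × age-specific rate ÷ 1000)
= 47100×13.95/1000 + 66200×62.96/1000 + 51900×143.17/1000 + 58100×263.02/1000 + 66700×366.71/1000 + 50500×367.60/1000
= 657.04 + 4167.95 + 7430.52 + 15281.46 + 24459.56 + 18563.80 = 70560.34.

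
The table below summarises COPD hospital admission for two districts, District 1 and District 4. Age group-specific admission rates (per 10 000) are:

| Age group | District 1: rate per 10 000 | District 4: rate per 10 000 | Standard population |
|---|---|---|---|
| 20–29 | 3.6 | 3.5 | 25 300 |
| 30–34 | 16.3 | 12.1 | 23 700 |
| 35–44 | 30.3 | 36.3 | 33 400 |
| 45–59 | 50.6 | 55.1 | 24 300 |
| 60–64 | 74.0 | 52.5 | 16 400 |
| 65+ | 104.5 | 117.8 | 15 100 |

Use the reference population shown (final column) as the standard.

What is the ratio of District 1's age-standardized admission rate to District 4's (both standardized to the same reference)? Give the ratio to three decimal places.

0.990

Standard total = 138 200; weights = 0.1831, 0.1715, 0.2417, 0.1758, 0.1187, 0.1093.
District 1: 0.1831×3.6 + 0.1715×16.3 + 0.2417×30.3 + 0.1758×50.6 + 0.1187×74.0 + 0.1093×104.5 = 39.8737 per 10 000.
District 4: 0.1831×3.5 + 0.1715×12.1 + 0.2417×36.3 + 0.1758×55.1 + 0.1187×52.5 + 0.1093×117.8 = 40.2782 per 10 000.
Ratio = 39.8737 ÷ 40.2782 = 0.98996.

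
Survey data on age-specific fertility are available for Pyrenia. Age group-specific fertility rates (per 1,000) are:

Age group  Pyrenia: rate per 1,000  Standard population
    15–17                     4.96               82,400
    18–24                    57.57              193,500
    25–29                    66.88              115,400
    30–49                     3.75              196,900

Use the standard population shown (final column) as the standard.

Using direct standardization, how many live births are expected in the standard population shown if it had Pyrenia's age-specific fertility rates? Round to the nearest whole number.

Expected live births = Σ (standard pop × age-specific rate ÷ 1,000)
= 82,400×4.96/1,000 + 193,500×57.57/1,000 + 115,400×66.88/1,000 + 196,900×3.75/1,000
= 408.70 + 11139.80 + 7717.95 + 738.38 = 20004.83.

20005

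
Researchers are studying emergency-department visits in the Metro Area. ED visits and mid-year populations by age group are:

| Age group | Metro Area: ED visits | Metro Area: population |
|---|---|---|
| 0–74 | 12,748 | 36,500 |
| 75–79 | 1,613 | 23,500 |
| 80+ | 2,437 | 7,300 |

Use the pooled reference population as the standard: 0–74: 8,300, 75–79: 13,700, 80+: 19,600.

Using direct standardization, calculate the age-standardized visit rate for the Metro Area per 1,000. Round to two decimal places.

Age-specific rates per 1,000 for the Metro Area: 349.260, 68.638, 333.836.
Standard total = 41,600; weights = 0.1995, 0.3293, 0.4712.
Standardized rate: 0.1995×349.260 + 0.3293×68.638 + 0.4712×333.836 = 249.5765 per 1,000.

249.58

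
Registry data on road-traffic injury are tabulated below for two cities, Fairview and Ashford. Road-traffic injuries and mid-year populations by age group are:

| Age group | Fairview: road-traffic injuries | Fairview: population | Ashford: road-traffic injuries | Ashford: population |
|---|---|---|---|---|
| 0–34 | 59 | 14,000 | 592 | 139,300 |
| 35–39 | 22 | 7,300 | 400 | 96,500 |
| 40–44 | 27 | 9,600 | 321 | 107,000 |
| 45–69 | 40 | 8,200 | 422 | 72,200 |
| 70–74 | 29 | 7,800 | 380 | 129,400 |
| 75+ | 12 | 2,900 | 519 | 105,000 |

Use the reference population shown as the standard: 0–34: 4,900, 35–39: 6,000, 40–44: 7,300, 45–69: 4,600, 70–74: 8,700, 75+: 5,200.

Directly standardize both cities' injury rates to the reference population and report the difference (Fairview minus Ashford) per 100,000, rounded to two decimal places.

Age-specific rates per 100,000 for Fairview: 421.43, 301.37, 281.25, 487.80, 371.79, 413.79.
For Ashford: 424.98, 414.51, 300.00, 584.49, 293.66, 494.29.
Standard total = 36,700; weights = 0.1335, 0.1635, 0.1989, 0.1253, 0.2371, 0.1417.
Fairview: 0.1335×421.43 + 0.1635×301.37 + 0.1989×281.25 + 0.1253×487.80 + 0.2371×371.79 + 0.1417×413.79 = 369.3893 per 100,000.
Ashford: 0.1335×424.98 + 0.1635×414.51 + 0.1989×300.00 + 0.1253×584.49 + 0.2371×293.66 + 0.1417×494.29 = 397.0914 per 100,000.
Difference = 369.3893 − 397.0914 = -27.7022.

-27.70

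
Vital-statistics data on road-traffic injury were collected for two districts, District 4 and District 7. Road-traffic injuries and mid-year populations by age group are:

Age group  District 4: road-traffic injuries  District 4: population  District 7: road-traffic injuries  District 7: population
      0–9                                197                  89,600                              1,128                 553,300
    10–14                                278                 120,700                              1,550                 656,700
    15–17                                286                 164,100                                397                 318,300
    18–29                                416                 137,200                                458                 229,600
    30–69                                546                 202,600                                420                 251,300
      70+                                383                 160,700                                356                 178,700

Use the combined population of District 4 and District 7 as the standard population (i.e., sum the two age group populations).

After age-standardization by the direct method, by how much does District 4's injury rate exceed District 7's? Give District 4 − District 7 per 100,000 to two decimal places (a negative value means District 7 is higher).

Age-specific rates per 100,000 for District 4: 219.87, 230.32, 174.28, 303.21, 269.50, 238.33.
For District 7: 203.87, 236.03, 124.73, 199.48, 167.13, 199.22.
Combined standard total = 3,062,800; weights = 0.2099, 0.2538, 0.1575, 0.1198, 0.1482, 0.1108.
District 4: 0.2099×219.87 + 0.2538×230.32 + 0.1575×174.28 + 0.1198×303.21 + 0.1482×269.50 + 0.1108×238.33 = 234.7233 per 100,000.
District 7: 0.2099×203.87 + 0.2538×236.03 + 0.1575×124.73 + 0.1198×199.48 + 0.1482×167.13 + 0.1108×199.22 = 193.0801 per 100,000.
Difference = 234.7233 − 193.0801 = 41.6432.

41.64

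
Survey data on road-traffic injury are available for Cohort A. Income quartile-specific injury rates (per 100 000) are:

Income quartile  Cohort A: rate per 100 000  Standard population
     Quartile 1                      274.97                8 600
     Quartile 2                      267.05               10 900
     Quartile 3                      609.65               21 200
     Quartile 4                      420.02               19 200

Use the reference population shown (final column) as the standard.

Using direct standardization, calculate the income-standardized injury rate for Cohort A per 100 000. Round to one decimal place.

Standard total = 59 900; weights = 0.1436, 0.1820, 0.3539, 0.3205.
Standardized rate: 0.1436×274.97 + 0.1820×267.05 + 0.3539×609.65 + 0.3205×420.02 = 438.4733 per 100 000.

438.5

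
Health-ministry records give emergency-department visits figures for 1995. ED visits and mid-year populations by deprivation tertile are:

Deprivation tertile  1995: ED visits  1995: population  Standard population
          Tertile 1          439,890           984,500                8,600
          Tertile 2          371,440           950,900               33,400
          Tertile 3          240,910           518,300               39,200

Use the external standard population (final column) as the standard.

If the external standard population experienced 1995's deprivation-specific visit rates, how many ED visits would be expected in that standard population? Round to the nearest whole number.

Deprivation-specific rates per 1,000 for 1995: 446.816, 390.619, 464.808.
Expected ED visits = Σ (standard pop × deprivation-specific rate ÷ 1,000)
= 8,600×446.816/1,000 + 33,400×390.619/1,000 + 39,200×464.808/1,000
= 3842.61 + 13046.69 + 18220.47 = 35109.78.

35110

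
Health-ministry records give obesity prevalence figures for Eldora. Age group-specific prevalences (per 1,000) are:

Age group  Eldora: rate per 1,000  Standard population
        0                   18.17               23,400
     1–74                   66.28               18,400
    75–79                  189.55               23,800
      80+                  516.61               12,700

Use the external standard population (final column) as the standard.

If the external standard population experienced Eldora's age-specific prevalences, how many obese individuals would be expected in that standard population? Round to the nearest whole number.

12717

Expected obese individuals = Σ (standard pop × age-specific rate ÷ 1,000)
= 23,400×18.17/1,000 + 18,400×66.28/1,000 + 23,800×189.55/1,000 + 12,700×516.61/1,000
= 425.18 + 1219.55 + 4511.29 + 6560.95 = 12716.97.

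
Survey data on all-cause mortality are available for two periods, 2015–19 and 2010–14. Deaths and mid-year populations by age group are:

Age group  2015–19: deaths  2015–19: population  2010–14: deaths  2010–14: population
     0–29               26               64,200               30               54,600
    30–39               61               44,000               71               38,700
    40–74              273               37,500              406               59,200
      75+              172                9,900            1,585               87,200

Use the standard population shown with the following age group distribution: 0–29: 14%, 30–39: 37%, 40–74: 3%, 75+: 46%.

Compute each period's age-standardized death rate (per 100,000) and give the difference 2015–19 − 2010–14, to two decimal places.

-54.27

Age-specific rates per 100,000 for 2015–19: 40.50, 138.64, 728.00, 1737.37.
For 2010–14: 54.95, 183.46, 685.81, 1817.66.
Standard weights: 0.14, 0.37, 0.03, 0.46.
2015–19: 0.1400×40.50 + 0.3700×138.64 + 0.0300×728.00 + 0.4600×1737.37 = 877.9972 per 100,000.
2010–14: 0.1400×54.95 + 0.3700×183.46 + 0.0300×685.81 + 0.4600×1817.66 = 932.2716 per 100,000.
Difference = 877.9972 − 932.2716 = -54.2745.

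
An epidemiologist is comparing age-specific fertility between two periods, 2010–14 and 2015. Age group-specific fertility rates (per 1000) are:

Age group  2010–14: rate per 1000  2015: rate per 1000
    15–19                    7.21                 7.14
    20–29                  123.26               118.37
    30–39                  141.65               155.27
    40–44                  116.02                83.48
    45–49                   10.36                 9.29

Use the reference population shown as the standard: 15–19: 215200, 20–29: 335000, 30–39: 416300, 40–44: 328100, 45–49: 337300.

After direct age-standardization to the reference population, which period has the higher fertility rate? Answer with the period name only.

Standard total = 1631900; weights = 0.1319, 0.2053, 0.2551, 0.2011, 0.2067.
2010–14: 0.1319×7.21 + 0.2053×123.26 + 0.2551×141.65 + 0.2011×116.02 + 0.2067×10.36 = 87.8566 per 1000.
2015: 0.1319×7.14 + 0.2053×118.37 + 0.2551×155.27 + 0.2011×83.48 + 0.2067×9.29 = 83.5546 per 1000.

2010–14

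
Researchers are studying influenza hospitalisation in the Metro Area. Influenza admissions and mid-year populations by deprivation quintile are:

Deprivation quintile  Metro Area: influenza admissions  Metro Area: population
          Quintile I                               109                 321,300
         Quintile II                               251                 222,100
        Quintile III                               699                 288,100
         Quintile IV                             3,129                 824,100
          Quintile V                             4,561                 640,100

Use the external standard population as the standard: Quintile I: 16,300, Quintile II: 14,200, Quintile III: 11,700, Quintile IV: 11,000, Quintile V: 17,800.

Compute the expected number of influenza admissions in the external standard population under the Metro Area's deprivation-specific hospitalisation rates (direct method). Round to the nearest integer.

Deprivation-specific rates per 100,000 for the Metro Area: 33.92, 113.01, 242.62, 379.69, 712.54.
Expected influenza admissions = Σ (standard pop × deprivation-specific rate ÷ 100,000)
= 16,300×33.92/100,000 + 14,200×113.01/100,000 + 11,700×242.62/100,000 + 11,000×379.69/100,000 + 17,800×712.54/100,000
= 5.53 + 16.05 + 28.39 + 41.77 + 126.83 = 218.56.

219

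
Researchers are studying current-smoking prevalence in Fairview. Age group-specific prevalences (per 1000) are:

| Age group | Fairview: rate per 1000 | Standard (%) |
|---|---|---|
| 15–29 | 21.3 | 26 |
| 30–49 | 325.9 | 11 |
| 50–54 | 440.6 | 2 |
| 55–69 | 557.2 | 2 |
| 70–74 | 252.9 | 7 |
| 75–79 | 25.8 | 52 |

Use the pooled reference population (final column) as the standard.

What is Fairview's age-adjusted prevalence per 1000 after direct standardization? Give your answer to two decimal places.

Standard weights: 0.26, 0.11, 0.02, 0.02, 0.07, 0.52.
Standardized rate: 0.2600×21.3 + 0.1100×325.9 + 0.0200×440.6 + 0.0200×557.2 + 0.0700×252.9 + 0.5200×25.8 = 92.4620 per 1000.

92.46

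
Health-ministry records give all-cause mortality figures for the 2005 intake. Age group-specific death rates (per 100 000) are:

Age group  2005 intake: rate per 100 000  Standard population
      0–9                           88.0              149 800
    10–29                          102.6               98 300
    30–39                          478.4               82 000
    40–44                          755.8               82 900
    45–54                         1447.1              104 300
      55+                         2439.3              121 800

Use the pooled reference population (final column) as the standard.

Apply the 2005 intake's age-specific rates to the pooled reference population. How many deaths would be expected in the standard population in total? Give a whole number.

5732

Expected deaths = Σ (standard pop × age-specific rate ÷ 100 000)
= 149 800×88.0/100 000 + 98 300×102.6/100 000 + 82 000×478.4/100 000 + 82 900×755.8/100 000 + 104 300×1447.1/100 000 + 121 800×2439.3/100 000
= 131.82 + 100.86 + 392.29 + 626.56 + 1509.33 + 2971.07 = 5731.92.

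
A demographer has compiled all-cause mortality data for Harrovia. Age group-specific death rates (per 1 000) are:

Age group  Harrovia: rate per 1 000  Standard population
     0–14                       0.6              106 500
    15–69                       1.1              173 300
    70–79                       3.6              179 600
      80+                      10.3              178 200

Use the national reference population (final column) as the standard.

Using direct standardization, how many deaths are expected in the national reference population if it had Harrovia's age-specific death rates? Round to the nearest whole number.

2737

Expected deaths = Σ (standard pop × age-specific rate ÷ 1 000)
= 106 500×0.6/1 000 + 173 300×1.1/1 000 + 179 600×3.6/1 000 + 178 200×10.3/1 000
= 63.90 + 190.63 + 646.56 + 1835.46 = 2736.55.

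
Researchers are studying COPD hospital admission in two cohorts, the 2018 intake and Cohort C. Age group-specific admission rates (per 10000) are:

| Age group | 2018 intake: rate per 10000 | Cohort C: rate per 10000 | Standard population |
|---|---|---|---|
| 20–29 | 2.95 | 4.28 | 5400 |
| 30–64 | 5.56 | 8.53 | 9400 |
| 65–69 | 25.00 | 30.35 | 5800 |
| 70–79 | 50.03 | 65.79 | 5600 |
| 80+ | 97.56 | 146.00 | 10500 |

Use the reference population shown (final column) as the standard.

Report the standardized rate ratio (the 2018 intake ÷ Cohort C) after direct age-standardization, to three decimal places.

0.696

Standard total = 36700; weights = 0.1471, 0.2561, 0.1580, 0.1526, 0.2861.
The 2018 intake: 0.1471×2.95 + 0.2561×5.56 + 0.1580×25.00 + 0.1526×50.03 + 0.2861×97.56 = 41.3554 per 10000.
Cohort C: 0.1471×4.28 + 0.2561×8.53 + 0.1580×30.35 + 0.1526×65.79 + 0.2861×146.00 = 59.4209 per 10000.
Ratio = 41.3554 ÷ 59.4209 = 0.69597.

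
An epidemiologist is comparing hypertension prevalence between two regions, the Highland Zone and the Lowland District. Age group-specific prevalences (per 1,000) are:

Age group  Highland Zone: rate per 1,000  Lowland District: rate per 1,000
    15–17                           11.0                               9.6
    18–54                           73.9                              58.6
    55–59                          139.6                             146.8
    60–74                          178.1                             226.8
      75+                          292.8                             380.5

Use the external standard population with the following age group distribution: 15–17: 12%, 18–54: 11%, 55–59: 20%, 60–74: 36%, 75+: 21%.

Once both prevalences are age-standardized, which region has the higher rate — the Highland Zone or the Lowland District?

Lowland District

Standard weights: 0.12, 0.11, 0.20, 0.36, 0.21.
The Highland Zone: 0.1200×11.0 + 0.1100×73.9 + 0.2000×139.6 + 0.3600×178.1 + 0.2100×292.8 = 162.9730 per 1,000.
The Lowland District: 0.1200×9.6 + 0.1100×58.6 + 0.2000×146.8 + 0.3600×226.8 + 0.2100×380.5 = 198.5110 per 1,000.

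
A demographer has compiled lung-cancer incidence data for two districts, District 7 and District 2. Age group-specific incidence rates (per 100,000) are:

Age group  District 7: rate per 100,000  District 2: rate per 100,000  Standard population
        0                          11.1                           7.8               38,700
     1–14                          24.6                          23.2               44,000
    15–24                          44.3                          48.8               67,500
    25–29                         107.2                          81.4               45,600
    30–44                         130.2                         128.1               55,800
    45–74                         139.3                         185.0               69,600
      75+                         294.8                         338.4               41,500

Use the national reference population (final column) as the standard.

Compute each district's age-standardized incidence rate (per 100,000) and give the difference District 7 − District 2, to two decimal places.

-10.51

Standard total = 362,700; weights = 0.1067, 0.1213, 0.1861, 0.1257, 0.1538, 0.1919, 0.1144.
District 7: 0.1067×11.1 + 0.1213×24.6 + 0.1861×44.3 + 0.1257×107.2 + 0.1538×130.2 + 0.1919×139.3 + 0.1144×294.8 = 106.3832 per 100,000.
District 2: 0.1067×7.8 + 0.1213×23.2 + 0.1861×48.8 + 0.1257×81.4 + 0.1538×128.1 + 0.1919×185.0 + 0.1144×338.4 = 116.8902 per 100,000.
Difference = 106.3832 − 116.8902 = -10.5070.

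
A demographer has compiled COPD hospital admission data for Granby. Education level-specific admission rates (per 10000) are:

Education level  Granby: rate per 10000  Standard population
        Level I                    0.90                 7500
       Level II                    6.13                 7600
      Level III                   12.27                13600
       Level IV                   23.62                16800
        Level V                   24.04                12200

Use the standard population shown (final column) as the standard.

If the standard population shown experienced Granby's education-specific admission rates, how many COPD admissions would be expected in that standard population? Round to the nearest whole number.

91

Expected COPD admissions = Σ (standard pop × education-specific rate ÷ 10000)
= 7500×0.90/10000 + 7600×6.13/10000 + 13600×12.27/10000 + 16800×23.62/10000 + 12200×24.04/10000
= 0.68 + 4.66 + 16.69 + 39.68 + 29.33 = 91.03.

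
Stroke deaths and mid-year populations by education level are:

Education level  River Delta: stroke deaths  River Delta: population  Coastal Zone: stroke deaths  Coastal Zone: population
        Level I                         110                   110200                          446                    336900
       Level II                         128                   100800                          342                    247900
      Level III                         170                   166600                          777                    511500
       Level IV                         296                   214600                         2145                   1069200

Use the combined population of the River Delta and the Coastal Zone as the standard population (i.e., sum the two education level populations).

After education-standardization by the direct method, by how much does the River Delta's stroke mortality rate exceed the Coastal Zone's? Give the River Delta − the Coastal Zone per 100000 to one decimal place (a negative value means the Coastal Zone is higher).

Education-specific rates per 100000 for the River Delta: 99.82, 126.98, 102.04, 137.93.
For the Coastal Zone: 132.38, 137.96, 151.91, 200.62.
Combined standard total = 2757700; weights = 0.1621, 0.1264, 0.2459, 0.4655.
The River Delta: 0.1621×99.82 + 0.1264×126.98 + 0.2459×102.04 + 0.4655×137.93 = 121.5426 per 100000.
The Coastal Zone: 0.1621×132.38 + 0.1264×137.96 + 0.2459×151.91 + 0.4655×200.62 = 169.6540 per 100000.
Difference = 121.5426 − 169.6540 = -48.1115.

-48.1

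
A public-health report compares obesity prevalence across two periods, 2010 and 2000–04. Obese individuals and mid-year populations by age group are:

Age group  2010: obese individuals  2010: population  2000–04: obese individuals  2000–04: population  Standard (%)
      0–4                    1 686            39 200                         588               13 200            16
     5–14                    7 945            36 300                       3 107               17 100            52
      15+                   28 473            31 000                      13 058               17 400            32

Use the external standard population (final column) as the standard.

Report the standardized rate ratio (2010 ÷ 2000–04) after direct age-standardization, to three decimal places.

1.213

Age-specific rates per 1 000 for 2010: 43.010, 218.871, 918.484.
For 2000–04: 44.545, 181.696, 750.460.
Standard weights: 0.16, 0.52, 0.32.
2010: 0.1600×43.010 + 0.5200×218.871 + 0.3200×918.484 = 414.6091 per 1 000.
2000–04: 0.1600×44.545 + 0.5200×181.696 + 0.3200×750.460 = 341.7563 per 1 000.
Ratio = 414.6091 ÷ 341.7563 = 1.21317.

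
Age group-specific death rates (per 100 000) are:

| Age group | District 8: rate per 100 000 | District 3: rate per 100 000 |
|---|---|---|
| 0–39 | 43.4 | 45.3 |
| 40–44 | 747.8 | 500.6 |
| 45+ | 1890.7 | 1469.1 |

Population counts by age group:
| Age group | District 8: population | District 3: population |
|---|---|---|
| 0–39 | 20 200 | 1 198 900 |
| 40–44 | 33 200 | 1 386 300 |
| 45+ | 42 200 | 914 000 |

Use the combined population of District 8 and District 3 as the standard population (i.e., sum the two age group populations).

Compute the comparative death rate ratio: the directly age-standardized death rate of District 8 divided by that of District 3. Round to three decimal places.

Combined standard total = 3 594 800; weights = 0.3391, 0.3949, 0.2660.
District 8: 0.3391×43.4 + 0.3949×747.8 + 0.2660×1890.7 = 812.9238 per 100 000.
District 3: 0.3391×45.3 + 0.3949×500.6 + 0.2660×1469.1 = 603.8112 per 100 000.
Ratio = 812.9238 ÷ 603.8112 = 1.34632.

1.346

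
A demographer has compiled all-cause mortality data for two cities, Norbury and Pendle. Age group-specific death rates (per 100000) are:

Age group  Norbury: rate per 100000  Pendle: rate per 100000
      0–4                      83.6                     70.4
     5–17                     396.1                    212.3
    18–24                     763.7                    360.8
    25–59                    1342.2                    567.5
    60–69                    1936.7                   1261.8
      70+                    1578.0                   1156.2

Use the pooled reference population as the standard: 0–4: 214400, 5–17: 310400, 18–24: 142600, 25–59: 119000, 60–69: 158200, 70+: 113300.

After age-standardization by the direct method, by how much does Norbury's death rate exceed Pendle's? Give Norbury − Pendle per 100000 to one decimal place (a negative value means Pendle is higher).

344.2

Standard total = 1057900; weights = 0.2027, 0.2934, 0.1348, 0.1125, 0.1495, 0.1071.
Norbury: 0.2027×83.6 + 0.2934×396.1 + 0.1348×763.7 + 0.1125×1342.2 + 0.1495×1936.7 + 0.1071×1578.0 = 845.7057 per 100000.
Pendle: 0.2027×70.4 + 0.2934×212.3 + 0.1348×360.8 + 0.1125×567.5 + 0.1495×1261.8 + 0.1071×1156.2 = 501.5488 per 100000.
Difference = 845.7057 − 501.5488 = 344.1569.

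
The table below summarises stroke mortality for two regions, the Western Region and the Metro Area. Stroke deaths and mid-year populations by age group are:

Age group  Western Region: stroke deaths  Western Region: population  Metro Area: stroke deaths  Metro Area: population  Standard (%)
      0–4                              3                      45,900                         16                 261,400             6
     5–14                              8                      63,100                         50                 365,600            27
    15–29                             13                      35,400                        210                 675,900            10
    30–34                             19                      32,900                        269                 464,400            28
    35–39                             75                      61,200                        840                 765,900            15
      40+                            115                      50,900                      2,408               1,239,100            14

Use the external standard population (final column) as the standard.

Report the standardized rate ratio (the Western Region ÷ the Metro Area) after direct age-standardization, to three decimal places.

Age-specific rates per 100,000 for the Western Region: 6.54, 12.68, 36.72, 57.75, 122.55, 225.93.
For the Metro Area: 6.12, 13.68, 31.07, 57.92, 109.67, 194.33.
Standard weights: 0.06, 0.27, 0.10, 0.28, 0.15, 0.14.
The Western Region: 0.0600×6.54 + 0.2700×12.68 + 0.1000×36.72 + 0.2800×57.75 + 0.1500×122.55 + 0.1400×225.93 = 73.6708 per 100,000.
The Metro Area: 0.0600×6.12 + 0.2700×13.68 + 0.1000×31.07 + 0.2800×57.92 + 0.1500×109.67 + 0.1400×194.33 = 67.0436 per 100,000.
Ratio = 73.6708 ÷ 67.0436 = 1.09885.

1.099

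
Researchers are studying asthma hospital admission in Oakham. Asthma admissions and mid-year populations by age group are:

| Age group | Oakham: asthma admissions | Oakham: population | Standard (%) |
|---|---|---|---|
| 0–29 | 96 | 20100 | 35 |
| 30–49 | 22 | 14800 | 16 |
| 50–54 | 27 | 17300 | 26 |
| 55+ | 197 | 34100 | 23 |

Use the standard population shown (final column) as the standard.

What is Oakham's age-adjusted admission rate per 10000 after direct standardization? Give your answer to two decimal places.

Age-specific rates per 10000 for Oakham: 47.76, 14.86, 15.61, 57.77.
Standard weights: 0.35, 0.16, 0.26, 0.23.
Standardized rate: 0.3500×47.76 + 0.1600×14.86 + 0.2600×15.61 + 0.2300×57.77 = 36.4400 per 10000.

36.44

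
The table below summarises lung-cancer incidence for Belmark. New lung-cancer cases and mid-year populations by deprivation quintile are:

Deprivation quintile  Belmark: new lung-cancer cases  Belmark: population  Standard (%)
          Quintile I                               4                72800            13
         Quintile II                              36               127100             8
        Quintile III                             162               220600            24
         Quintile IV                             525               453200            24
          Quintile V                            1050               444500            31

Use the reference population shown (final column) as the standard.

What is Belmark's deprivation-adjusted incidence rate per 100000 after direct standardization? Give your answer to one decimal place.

121.6

Deprivation-specific rates per 100000 for Belmark: 5.49, 28.32, 73.44, 115.84, 236.22.
Standard weights: 0.13, 0.08, 0.24, 0.24, 0.31.
Standardized rate: 0.1300×5.49 + 0.0800×28.32 + 0.2400×73.44 + 0.2400×115.84 + 0.3100×236.22 = 121.6355 per 100000.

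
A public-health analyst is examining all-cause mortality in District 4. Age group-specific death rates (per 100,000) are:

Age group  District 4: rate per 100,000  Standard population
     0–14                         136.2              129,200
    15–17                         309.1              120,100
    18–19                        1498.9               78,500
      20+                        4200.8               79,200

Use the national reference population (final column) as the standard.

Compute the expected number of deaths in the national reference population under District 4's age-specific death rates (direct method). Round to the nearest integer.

Expected deaths = Σ (standard pop × age-specific rate ÷ 100,000)
= 129,200×136.2/100,000 + 120,100×309.1/100,000 + 78,500×1498.9/100,000 + 79,200×4200.8/100,000
= 175.97 + 371.23 + 1176.64 + 3327.03 = 5050.87.

5051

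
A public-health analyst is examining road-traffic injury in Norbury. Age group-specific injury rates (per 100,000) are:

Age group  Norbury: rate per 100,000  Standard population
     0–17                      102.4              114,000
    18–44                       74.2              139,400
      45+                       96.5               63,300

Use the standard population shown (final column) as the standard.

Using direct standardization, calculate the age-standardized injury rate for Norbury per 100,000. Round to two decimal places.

88.81

Standard total = 316,700; weights = 0.3600, 0.4402, 0.1999.
Standardized rate: 0.3600×102.4 + 0.4402×74.2 + 0.1999×96.5 = 88.8081 per 100,000.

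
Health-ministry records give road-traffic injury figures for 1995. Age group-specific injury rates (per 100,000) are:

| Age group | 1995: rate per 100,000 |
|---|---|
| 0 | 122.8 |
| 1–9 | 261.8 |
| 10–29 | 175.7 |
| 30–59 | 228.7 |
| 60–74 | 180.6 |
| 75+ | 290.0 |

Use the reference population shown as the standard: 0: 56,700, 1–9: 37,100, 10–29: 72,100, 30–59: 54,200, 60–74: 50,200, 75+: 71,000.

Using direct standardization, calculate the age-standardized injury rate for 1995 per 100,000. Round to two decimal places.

Standard total = 341,300; weights = 0.1661, 0.1087, 0.2113, 0.1588, 0.1471, 0.2080.
Standardized rate: 0.1661×122.8 + 0.1087×261.8 + 0.2113×175.7 + 0.1588×228.7 + 0.1471×180.6 + 0.2080×290.0 = 209.1860 per 100,000.

209.19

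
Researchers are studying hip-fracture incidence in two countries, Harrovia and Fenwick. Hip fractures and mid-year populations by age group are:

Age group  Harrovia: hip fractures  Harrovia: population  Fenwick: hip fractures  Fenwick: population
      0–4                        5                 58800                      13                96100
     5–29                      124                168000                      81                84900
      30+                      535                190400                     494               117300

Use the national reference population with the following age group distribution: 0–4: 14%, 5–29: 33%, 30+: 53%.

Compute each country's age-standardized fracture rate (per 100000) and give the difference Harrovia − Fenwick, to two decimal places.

Age-specific rates per 100000 for Harrovia: 8.50, 73.81, 280.99.
For Fenwick: 13.53, 95.41, 421.14.
Standard weights: 0.14, 0.33, 0.53.
Harrovia: 0.1400×8.50 + 0.3300×73.81 + 0.5300×280.99 = 174.4709 per 100000.
Fenwick: 0.1400×13.53 + 0.3300×95.41 + 0.5300×421.14 = 256.5834 per 100000.
Difference = 174.4709 − 256.5834 = -82.1125.

-82.11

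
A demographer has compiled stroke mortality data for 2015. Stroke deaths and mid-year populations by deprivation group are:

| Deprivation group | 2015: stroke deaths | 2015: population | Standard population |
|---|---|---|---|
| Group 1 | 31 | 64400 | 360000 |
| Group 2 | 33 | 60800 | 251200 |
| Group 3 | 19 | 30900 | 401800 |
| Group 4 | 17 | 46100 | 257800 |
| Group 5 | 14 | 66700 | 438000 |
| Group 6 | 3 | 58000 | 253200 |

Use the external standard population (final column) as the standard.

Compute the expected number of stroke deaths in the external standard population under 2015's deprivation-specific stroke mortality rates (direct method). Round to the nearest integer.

Deprivation-specific rates per 100000 for 2015: 48.14, 54.28, 61.49, 36.88, 20.99, 5.17.
Expected stroke deaths = Σ (standard pop × deprivation-specific rate ÷ 100000)
= 360000×48.14/100000 + 251200×54.28/100000 + 401800×61.49/100000 + 257800×36.88/100000 + 438000×20.99/100000 + 253200×5.17/100000
= 173.29 + 136.34 + 247.06 + 95.07 + 91.93 + 13.10 = 756.79.

757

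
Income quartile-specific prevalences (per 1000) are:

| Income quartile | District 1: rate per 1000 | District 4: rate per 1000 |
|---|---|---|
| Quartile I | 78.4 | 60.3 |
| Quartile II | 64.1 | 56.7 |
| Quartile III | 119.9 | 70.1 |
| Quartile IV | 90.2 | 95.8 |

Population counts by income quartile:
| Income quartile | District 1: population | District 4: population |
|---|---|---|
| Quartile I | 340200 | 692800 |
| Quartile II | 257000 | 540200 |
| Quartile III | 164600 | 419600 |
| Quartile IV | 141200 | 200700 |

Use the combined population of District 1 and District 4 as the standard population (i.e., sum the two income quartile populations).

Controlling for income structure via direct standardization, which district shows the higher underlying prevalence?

Combined standard total = 2756300; weights = 0.3748, 0.2892, 0.2120, 0.1240.
District 1: 0.3748×78.4 + 0.2892×64.1 + 0.2120×119.9 + 0.1240×90.2 = 84.5237 per 1000.
District 4: 0.3748×60.3 + 0.2892×56.7 + 0.2120×70.1 + 0.1240×95.8 = 65.7394 per 1000.

District 1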